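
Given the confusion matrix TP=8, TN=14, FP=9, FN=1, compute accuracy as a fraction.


Accuracy = (TP + TN) / (TP + TN + FP + FN)
TP + TN = 8 + 14 = 22
Total = 8 + 14 + 9 + 1 = 32
Accuracy = 22 / 32 = 11/16

11/16


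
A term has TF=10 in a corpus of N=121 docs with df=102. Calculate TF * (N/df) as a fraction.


TF * (N/df)
= 10 * (121/102)
= 10 * 121/102
= 605/51

605/51


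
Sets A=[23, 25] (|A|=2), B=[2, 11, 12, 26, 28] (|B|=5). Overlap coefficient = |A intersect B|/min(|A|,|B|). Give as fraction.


A intersect B = []
|A intersect B| = 0
min(|A|, |B|) = min(2, 5) = 2
Overlap = 0 / 2 = 0

0


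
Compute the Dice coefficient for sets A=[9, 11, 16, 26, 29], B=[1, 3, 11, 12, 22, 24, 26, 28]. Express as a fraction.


A intersect B = [11, 26]
|A intersect B| = 2
|A| = 5, |B| = 8
Dice = 2*2 / (5+8)
= 4 / 13 = 4/13

4/13


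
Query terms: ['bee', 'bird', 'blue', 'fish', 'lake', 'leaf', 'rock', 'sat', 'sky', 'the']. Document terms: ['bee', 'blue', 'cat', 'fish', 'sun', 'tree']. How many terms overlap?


Query terms: ['bee', 'bird', 'blue', 'fish', 'lake', 'leaf', 'rock', 'sat', 'sky', 'the']
Document terms: ['bee', 'blue', 'cat', 'fish', 'sun', 'tree']
Common terms: ['bee', 'blue', 'fish']
Overlap count = 3

3


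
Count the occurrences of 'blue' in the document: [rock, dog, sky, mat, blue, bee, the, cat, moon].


Document has 9 words
Scanning for 'blue':
Found at positions: [4]
Count = 1

1


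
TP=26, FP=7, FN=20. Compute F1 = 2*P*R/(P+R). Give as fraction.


F1 = 2 * P * R / (P + R)
P = TP/(TP+FP) = 26/33 = 26/33
R = TP/(TP+FN) = 26/46 = 13/23
2 * P * R = 2 * 26/33 * 13/23 = 676/759
P + R = 26/33 + 13/23 = 1027/759
F1 = 676/759 / 1027/759 = 52/79

52/79


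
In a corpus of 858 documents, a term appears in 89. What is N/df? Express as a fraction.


IDF ratio = N / df
= 858 / 89
= 858/89

858/89


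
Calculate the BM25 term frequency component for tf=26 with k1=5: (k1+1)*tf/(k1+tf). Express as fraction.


BM25 TF component = (k1+1)*tf / (k1+tf)
k1 = 5, tf = 26
Numerator = (5+1)*26 = 156
Denominator = 5 + 26 = 31
= 156/31 = 156/31

156/31


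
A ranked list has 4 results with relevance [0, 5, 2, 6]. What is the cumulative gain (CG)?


Cumulative Gain = sum of relevance scores
Position 1: rel=0, running sum=0
Position 2: rel=5, running sum=5
Position 3: rel=2, running sum=7
Position 4: rel=6, running sum=13
CG = 13

13


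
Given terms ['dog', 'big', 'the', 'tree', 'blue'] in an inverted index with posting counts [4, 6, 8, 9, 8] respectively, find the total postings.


Summing posting list sizes:
'dog': 4 postings
'big': 6 postings
'the': 8 postings
'tree': 9 postings
'blue': 8 postings
Total = 4 + 6 + 8 + 9 + 8 = 35

35


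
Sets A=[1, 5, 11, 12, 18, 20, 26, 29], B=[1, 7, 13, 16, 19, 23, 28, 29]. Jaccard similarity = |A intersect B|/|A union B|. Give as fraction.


A intersect B = [1, 29]
|A intersect B| = 2
A union B = [1, 5, 7, 11, 12, 13, 16, 18, 19, 20, 23, 26, 28, 29]
|A union B| = 14
Jaccard = 2/14 = 1/7

1/7


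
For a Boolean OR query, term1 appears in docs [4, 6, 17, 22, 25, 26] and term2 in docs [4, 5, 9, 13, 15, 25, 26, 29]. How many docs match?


Boolean OR: find union of posting lists
term1 docs: [4, 6, 17, 22, 25, 26]
term2 docs: [4, 5, 9, 13, 15, 25, 26, 29]
Union: [4, 5, 6, 9, 13, 15, 17, 22, 25, 26, 29]
|union| = 11

11


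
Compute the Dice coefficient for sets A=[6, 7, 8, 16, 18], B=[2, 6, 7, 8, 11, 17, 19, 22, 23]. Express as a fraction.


A intersect B = [6, 7, 8]
|A intersect B| = 3
|A| = 5, |B| = 9
Dice = 2*3 / (5+9)
= 6 / 14 = 3/7

3/7


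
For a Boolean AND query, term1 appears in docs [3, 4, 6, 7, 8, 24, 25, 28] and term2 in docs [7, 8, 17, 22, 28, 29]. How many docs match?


Boolean AND: find intersection of posting lists
term1 docs: [3, 4, 6, 7, 8, 24, 25, 28]
term2 docs: [7, 8, 17, 22, 28, 29]
Intersection: [7, 8, 28]
|intersection| = 3

3


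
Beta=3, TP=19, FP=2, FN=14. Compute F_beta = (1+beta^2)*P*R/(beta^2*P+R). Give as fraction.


P = TP/(TP+FP) = 19/21 = 19/21
R = TP/(TP+FN) = 19/33 = 19/33
beta^2 = 3^2 = 9
(1 + beta^2) = 10
Numerator = (1+beta^2)*P*R = 3610/693
Denominator = beta^2*P + R = 57/7 + 19/33 = 2014/231
F_beta = 95/159

95/159


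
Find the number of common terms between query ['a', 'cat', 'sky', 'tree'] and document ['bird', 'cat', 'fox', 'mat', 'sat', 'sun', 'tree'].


Query terms: ['a', 'cat', 'sky', 'tree']
Document terms: ['bird', 'cat', 'fox', 'mat', 'sat', 'sun', 'tree']
Common terms: ['cat', 'tree']
Overlap count = 2

2


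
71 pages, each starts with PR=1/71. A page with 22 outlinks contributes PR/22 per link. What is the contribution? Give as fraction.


Initial PR = 1/71 = 1/71
Outlinks = 22
Contribution per link = PR / outlinks
= 1/71 / 22
= 1/1562

1/1562


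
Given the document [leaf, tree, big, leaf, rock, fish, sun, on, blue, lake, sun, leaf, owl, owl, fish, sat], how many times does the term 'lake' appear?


Document has 16 words
Scanning for 'lake':
Found at positions: [9]
Count = 1

1


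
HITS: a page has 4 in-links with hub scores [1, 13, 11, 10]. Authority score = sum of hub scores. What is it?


Authority = sum of hub scores of in-linkers
In-link 1: hub score = 1
In-link 2: hub score = 13
In-link 3: hub score = 11
In-link 4: hub score = 10
Authority = 1 + 13 + 11 + 10 = 35

35


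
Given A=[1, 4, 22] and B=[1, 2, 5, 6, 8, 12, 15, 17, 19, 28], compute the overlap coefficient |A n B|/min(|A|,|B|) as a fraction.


A intersect B = [1]
|A intersect B| = 1
min(|A|, |B|) = min(3, 10) = 3
Overlap = 1 / 3 = 1/3

1/3


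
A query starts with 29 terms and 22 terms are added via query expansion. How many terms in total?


Original terms: 29
Expansion terms: 22
Total = 29 + 22 = 51

51


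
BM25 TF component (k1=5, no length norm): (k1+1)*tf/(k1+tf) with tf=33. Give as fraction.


BM25 TF component = (k1+1)*tf / (k1+tf)
k1 = 5, tf = 33
Numerator = (5+1)*33 = 198
Denominator = 5 + 33 = 38
= 198/38 = 99/19

99/19


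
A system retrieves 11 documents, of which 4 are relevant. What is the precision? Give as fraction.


Precision = relevant_retrieved / total_retrieved
= 4 / 11
= 4 / (4 + 7)
= 4/11

4/11


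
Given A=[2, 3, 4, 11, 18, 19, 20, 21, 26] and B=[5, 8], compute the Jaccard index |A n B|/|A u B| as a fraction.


A intersect B = []
|A intersect B| = 0
A union B = [2, 3, 4, 5, 8, 11, 18, 19, 20, 21, 26]
|A union B| = 11
Jaccard = 0/11 = 0

0


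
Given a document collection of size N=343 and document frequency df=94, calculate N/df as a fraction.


IDF ratio = N / df
= 343 / 94
= 343/94

343/94


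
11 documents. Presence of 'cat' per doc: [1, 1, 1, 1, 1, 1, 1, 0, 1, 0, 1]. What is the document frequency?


Checking each document for 'cat':
Doc 1: present
Doc 2: present
Doc 3: present
Doc 4: present
Doc 5: present
Doc 6: present
Doc 7: present
Doc 8: absent
Doc 9: present
Doc 10: absent
Doc 11: present
df = sum of presences = 1 + 1 + 1 + 1 + 1 + 1 + 1 + 0 + 1 + 0 + 1 = 9

9


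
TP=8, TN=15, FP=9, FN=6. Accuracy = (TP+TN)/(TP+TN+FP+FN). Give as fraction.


Accuracy = (TP + TN) / (TP + TN + FP + FN)
TP + TN = 8 + 15 = 23
Total = 8 + 15 + 9 + 6 = 38
Accuracy = 23 / 38 = 23/38

23/38


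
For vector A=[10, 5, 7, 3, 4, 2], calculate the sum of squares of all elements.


|A|^2 = sum of squared components
A[0]^2 = 10^2 = 100
A[1]^2 = 5^2 = 25
A[2]^2 = 7^2 = 49
A[3]^2 = 3^2 = 9
A[4]^2 = 4^2 = 16
A[5]^2 = 2^2 = 4
Sum = 100 + 25 + 49 + 9 + 16 + 4 = 203

203


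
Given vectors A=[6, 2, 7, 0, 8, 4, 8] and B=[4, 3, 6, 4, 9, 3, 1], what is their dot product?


Dot product = sum of element-wise products
A[0]*B[0] = 6*4 = 24
A[1]*B[1] = 2*3 = 6
A[2]*B[2] = 7*6 = 42
A[3]*B[3] = 0*4 = 0
A[4]*B[4] = 8*9 = 72
A[5]*B[5] = 4*3 = 12
A[6]*B[6] = 8*1 = 8
Sum = 24 + 6 + 42 + 0 + 72 + 12 + 8 = 164

164


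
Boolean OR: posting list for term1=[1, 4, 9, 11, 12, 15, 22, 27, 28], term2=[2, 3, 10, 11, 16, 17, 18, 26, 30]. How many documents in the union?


Boolean OR: find union of posting lists
term1 docs: [1, 4, 9, 11, 12, 15, 22, 27, 28]
term2 docs: [2, 3, 10, 11, 16, 17, 18, 26, 30]
Union: [1, 2, 3, 4, 9, 10, 11, 12, 15, 16, 17, 18, 22, 26, 27, 28, 30]
|union| = 17

17


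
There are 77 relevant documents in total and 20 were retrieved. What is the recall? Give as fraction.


Recall = retrieved_relevant / total_relevant
= 20 / 77
= 20 / (20 + 57)
= 20/77

20/77


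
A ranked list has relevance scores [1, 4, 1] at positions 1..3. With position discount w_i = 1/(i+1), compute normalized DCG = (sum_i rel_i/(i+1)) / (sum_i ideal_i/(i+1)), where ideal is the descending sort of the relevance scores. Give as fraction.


Position discount weights w_i = 1/(i+1) for i=1..3:
Weights = [1/2, 1/3, 1/4]
Actual relevance: [1, 4, 1]
DCG = 1/2 + 4/3 + 1/4 = 25/12
Ideal relevance (sorted desc): [4, 1, 1]
Ideal DCG = 4/2 + 1/3 + 1/4 = 31/12
nDCG = DCG / ideal_DCG = 25/12 / 31/12 = 25/31

25/31


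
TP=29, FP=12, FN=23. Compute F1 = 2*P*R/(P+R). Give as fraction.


F1 = 2 * P * R / (P + R)
P = TP/(TP+FP) = 29/41 = 29/41
R = TP/(TP+FN) = 29/52 = 29/52
2 * P * R = 2 * 29/41 * 29/52 = 841/1066
P + R = 29/41 + 29/52 = 2697/2132
F1 = 841/1066 / 2697/2132 = 58/93

58/93


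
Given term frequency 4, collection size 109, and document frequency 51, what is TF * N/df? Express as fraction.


TF * (N/df)
= 4 * (109/51)
= 4 * 109/51
= 436/51

436/51


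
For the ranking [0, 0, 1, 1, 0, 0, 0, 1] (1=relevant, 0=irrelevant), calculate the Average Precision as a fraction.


Computing P@k for each relevant position:
Position 1: not relevant
Position 2: not relevant
Position 3: relevant, P@3 = 1/3 = 1/3
Position 4: relevant, P@4 = 2/4 = 1/2
Position 5: not relevant
Position 6: not relevant
Position 7: not relevant
Position 8: relevant, P@8 = 3/8 = 3/8
Sum of P@k = 1/3 + 1/2 + 3/8 = 29/24
AP = 29/24 / 3 = 29/72

29/72


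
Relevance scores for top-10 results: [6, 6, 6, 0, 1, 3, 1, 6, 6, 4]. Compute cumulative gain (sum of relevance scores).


Cumulative Gain = sum of relevance scores
Position 1: rel=6, running sum=6
Position 2: rel=6, running sum=12
Position 3: rel=6, running sum=18
Position 4: rel=0, running sum=18
Position 5: rel=1, running sum=19
Position 6: rel=3, running sum=22
Position 7: rel=1, running sum=23
Position 8: rel=6, running sum=29
Position 9: rel=6, running sum=35
Position 10: rel=4, running sum=39
CG = 39

39


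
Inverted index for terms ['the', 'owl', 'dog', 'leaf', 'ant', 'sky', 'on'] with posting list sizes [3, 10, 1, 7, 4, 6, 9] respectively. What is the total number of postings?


Summing posting list sizes:
'the': 3 postings
'owl': 10 postings
'dog': 1 postings
'leaf': 7 postings
'ant': 4 postings
'sky': 6 postings
'on': 9 postings
Total = 3 + 10 + 1 + 7 + 4 + 6 + 9 = 40

40


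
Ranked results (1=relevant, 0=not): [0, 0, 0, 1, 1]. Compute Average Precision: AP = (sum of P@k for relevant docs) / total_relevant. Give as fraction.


Computing P@k for each relevant position:
Position 1: not relevant
Position 2: not relevant
Position 3: not relevant
Position 4: relevant, P@4 = 1/4 = 1/4
Position 5: relevant, P@5 = 2/5 = 2/5
Sum of P@k = 1/4 + 2/5 = 13/20
AP = 13/20 / 2 = 13/40

13/40


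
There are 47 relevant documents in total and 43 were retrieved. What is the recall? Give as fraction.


Recall = retrieved_relevant / total_relevant
= 43 / 47
= 43 / (43 + 4)
= 43/47

43/47


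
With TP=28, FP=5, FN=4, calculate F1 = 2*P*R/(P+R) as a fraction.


F1 = 2 * P * R / (P + R)
P = TP/(TP+FP) = 28/33 = 28/33
R = TP/(TP+FN) = 28/32 = 7/8
2 * P * R = 2 * 28/33 * 7/8 = 49/33
P + R = 28/33 + 7/8 = 455/264
F1 = 49/33 / 455/264 = 56/65

56/65


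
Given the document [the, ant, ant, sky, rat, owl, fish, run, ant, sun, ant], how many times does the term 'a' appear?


Document has 11 words
Scanning for 'a':
Term not found in document
Count = 0

0


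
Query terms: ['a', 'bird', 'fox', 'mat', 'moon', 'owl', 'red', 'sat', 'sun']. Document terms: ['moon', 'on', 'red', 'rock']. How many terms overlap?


Query terms: ['a', 'bird', 'fox', 'mat', 'moon', 'owl', 'red', 'sat', 'sun']
Document terms: ['moon', 'on', 'red', 'rock']
Common terms: ['moon', 'red']
Overlap count = 2

2


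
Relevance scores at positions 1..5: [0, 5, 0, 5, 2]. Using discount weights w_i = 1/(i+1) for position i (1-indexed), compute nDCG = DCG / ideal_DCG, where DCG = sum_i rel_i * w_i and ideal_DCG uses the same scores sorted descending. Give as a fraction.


Position discount weights w_i = 1/(i+1) for i=1..5:
Weights = [1/2, 1/3, 1/4, 1/5, 1/6]
Actual relevance: [0, 5, 0, 5, 2]
DCG = 0/2 + 5/3 + 0/4 + 5/5 + 2/6 = 3
Ideal relevance (sorted desc): [5, 5, 2, 0, 0]
Ideal DCG = 5/2 + 5/3 + 2/4 + 0/5 + 0/6 = 14/3
nDCG = DCG / ideal_DCG = 3 / 14/3 = 9/14

9/14


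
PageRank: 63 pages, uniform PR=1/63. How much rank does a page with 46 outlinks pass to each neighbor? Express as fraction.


Initial PR = 1/63 = 1/63
Outlinks = 46
Contribution per link = PR / outlinks
= 1/63 / 46
= 1/2898

1/2898


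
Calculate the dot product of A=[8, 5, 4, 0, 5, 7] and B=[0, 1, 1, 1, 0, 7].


Dot product = sum of element-wise products
A[0]*B[0] = 8*0 = 0
A[1]*B[1] = 5*1 = 5
A[2]*B[2] = 4*1 = 4
A[3]*B[3] = 0*1 = 0
A[4]*B[4] = 5*0 = 0
A[5]*B[5] = 7*7 = 49
Sum = 0 + 5 + 4 + 0 + 0 + 49 = 58

58


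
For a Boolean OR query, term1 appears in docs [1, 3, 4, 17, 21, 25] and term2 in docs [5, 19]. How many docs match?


Boolean OR: find union of posting lists
term1 docs: [1, 3, 4, 17, 21, 25]
term2 docs: [5, 19]
Union: [1, 3, 4, 5, 17, 19, 21, 25]
|union| = 8

8


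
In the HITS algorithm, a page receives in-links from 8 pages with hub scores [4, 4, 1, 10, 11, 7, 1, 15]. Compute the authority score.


Authority = sum of hub scores of in-linkers
In-link 1: hub score = 4
In-link 2: hub score = 4
In-link 3: hub score = 1
In-link 4: hub score = 10
In-link 5: hub score = 11
In-link 6: hub score = 7
In-link 7: hub score = 1
In-link 8: hub score = 15
Authority = 4 + 4 + 1 + 10 + 11 + 7 + 1 + 15 = 53

53


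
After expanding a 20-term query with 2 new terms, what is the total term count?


Original terms: 20
Expansion terms: 2
Total = 20 + 2 = 22

22


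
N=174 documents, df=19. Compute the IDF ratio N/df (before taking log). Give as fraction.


IDF ratio = N / df
= 174 / 19
= 174/19

174/19


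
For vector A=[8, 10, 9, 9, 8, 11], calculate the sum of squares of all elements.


|A|^2 = sum of squared components
A[0]^2 = 8^2 = 64
A[1]^2 = 10^2 = 100
A[2]^2 = 9^2 = 81
A[3]^2 = 9^2 = 81
A[4]^2 = 8^2 = 64
A[5]^2 = 11^2 = 121
Sum = 64 + 100 + 81 + 81 + 64 + 121 = 511

511


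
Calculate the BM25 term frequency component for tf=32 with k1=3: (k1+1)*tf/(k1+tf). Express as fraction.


BM25 TF component = (k1+1)*tf / (k1+tf)
k1 = 3, tf = 32
Numerator = (3+1)*32 = 128
Denominator = 3 + 32 = 35
= 128/35 = 128/35

128/35


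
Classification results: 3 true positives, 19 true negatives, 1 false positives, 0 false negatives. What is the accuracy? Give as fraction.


Accuracy = (TP + TN) / (TP + TN + FP + FN)
TP + TN = 3 + 19 = 22
Total = 3 + 19 + 1 + 0 = 23
Accuracy = 22 / 23 = 22/23

22/23


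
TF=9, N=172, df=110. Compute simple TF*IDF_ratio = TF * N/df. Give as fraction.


TF * (N/df)
= 9 * (172/110)
= 9 * 86/55
= 774/55

774/55


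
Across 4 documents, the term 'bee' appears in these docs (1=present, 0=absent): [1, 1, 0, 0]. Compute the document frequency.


Checking each document for 'bee':
Doc 1: present
Doc 2: present
Doc 3: absent
Doc 4: absent
df = sum of presences = 1 + 1 + 0 + 0 = 2

2


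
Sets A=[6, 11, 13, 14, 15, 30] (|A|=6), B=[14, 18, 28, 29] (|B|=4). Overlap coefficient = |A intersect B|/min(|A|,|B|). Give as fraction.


A intersect B = [14]
|A intersect B| = 1
min(|A|, |B|) = min(6, 4) = 4
Overlap = 1 / 4 = 1/4

1/4


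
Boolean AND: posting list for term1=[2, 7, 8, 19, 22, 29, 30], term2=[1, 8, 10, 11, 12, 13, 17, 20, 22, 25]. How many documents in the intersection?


Boolean AND: find intersection of posting lists
term1 docs: [2, 7, 8, 19, 22, 29, 30]
term2 docs: [1, 8, 10, 11, 12, 13, 17, 20, 22, 25]
Intersection: [8, 22]
|intersection| = 2

2


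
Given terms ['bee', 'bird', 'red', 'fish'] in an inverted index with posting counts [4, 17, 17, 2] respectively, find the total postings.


Summing posting list sizes:
'bee': 4 postings
'bird': 17 postings
'red': 17 postings
'fish': 2 postings
Total = 4 + 17 + 17 + 2 = 40

40


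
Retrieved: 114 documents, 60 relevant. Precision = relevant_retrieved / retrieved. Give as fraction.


Precision = relevant_retrieved / total_retrieved
= 60 / 114
= 60 / (60 + 54)
= 10/19

10/19


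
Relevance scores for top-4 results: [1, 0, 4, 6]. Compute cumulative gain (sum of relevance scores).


Cumulative Gain = sum of relevance scores
Position 1: rel=1, running sum=1
Position 2: rel=0, running sum=1
Position 3: rel=4, running sum=5
Position 4: rel=6, running sum=11
CG = 11

11


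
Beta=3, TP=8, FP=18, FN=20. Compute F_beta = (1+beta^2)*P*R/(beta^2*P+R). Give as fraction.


P = TP/(TP+FP) = 8/26 = 4/13
R = TP/(TP+FN) = 8/28 = 2/7
beta^2 = 3^2 = 9
(1 + beta^2) = 10
Numerator = (1+beta^2)*P*R = 80/91
Denominator = beta^2*P + R = 36/13 + 2/7 = 278/91
F_beta = 40/139

40/139


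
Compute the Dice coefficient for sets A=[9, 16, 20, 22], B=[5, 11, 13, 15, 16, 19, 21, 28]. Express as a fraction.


A intersect B = [16]
|A intersect B| = 1
|A| = 4, |B| = 8
Dice = 2*1 / (4+8)
= 2 / 12 = 1/6

1/6


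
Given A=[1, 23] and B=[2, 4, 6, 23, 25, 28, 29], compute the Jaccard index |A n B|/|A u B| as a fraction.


A intersect B = [23]
|A intersect B| = 1
A union B = [1, 2, 4, 6, 23, 25, 28, 29]
|A union B| = 8
Jaccard = 1/8 = 1/8

1/8


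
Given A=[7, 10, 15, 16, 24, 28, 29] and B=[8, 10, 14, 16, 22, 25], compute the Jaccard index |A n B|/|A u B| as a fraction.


A intersect B = [10, 16]
|A intersect B| = 2
A union B = [7, 8, 10, 14, 15, 16, 22, 24, 25, 28, 29]
|A union B| = 11
Jaccard = 2/11 = 2/11

2/11


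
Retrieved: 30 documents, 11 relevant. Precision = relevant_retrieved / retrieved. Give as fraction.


Precision = relevant_retrieved / total_retrieved
= 11 / 30
= 11 / (11 + 19)
= 11/30

11/30


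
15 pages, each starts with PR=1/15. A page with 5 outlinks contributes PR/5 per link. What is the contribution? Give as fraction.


Initial PR = 1/15 = 1/15
Outlinks = 5
Contribution per link = PR / outlinks
= 1/15 / 5
= 1/75

1/75


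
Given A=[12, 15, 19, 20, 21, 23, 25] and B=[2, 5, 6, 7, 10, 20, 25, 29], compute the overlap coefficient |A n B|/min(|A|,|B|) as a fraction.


A intersect B = [20, 25]
|A intersect B| = 2
min(|A|, |B|) = min(7, 8) = 7
Overlap = 2 / 7 = 2/7

2/7


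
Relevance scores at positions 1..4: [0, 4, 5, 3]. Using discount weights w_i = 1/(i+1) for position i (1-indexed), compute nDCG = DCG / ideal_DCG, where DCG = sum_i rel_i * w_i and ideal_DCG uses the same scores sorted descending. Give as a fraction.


Position discount weights w_i = 1/(i+1) for i=1..4:
Weights = [1/2, 1/3, 1/4, 1/5]
Actual relevance: [0, 4, 5, 3]
DCG = 0/2 + 4/3 + 5/4 + 3/5 = 191/60
Ideal relevance (sorted desc): [5, 4, 3, 0]
Ideal DCG = 5/2 + 4/3 + 3/4 + 0/5 = 55/12
nDCG = DCG / ideal_DCG = 191/60 / 55/12 = 191/275

191/275


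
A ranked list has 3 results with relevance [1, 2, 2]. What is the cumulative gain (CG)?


Cumulative Gain = sum of relevance scores
Position 1: rel=1, running sum=1
Position 2: rel=2, running sum=3
Position 3: rel=2, running sum=5
CG = 5

5


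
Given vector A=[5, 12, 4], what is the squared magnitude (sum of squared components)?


|A|^2 = sum of squared components
A[0]^2 = 5^2 = 25
A[1]^2 = 12^2 = 144
A[2]^2 = 4^2 = 16
Sum = 25 + 144 + 16 = 185

185


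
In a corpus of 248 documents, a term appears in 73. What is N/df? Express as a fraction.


IDF ratio = N / df
= 248 / 73
= 248/73

248/73


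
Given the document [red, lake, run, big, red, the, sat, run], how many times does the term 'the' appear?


Document has 8 words
Scanning for 'the':
Found at positions: [5]
Count = 1

1


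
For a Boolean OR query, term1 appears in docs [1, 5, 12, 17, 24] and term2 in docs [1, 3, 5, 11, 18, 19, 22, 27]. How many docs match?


Boolean OR: find union of posting lists
term1 docs: [1, 5, 12, 17, 24]
term2 docs: [1, 3, 5, 11, 18, 19, 22, 27]
Union: [1, 3, 5, 11, 12, 17, 18, 19, 22, 24, 27]
|union| = 11

11


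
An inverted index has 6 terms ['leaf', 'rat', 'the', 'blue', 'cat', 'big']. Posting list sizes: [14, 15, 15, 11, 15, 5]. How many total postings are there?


Summing posting list sizes:
'leaf': 14 postings
'rat': 15 postings
'the': 15 postings
'blue': 11 postings
'cat': 15 postings
'big': 5 postings
Total = 14 + 15 + 15 + 11 + 15 + 5 = 75

75


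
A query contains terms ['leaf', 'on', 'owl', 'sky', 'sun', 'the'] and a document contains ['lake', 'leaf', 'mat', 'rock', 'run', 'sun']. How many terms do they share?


Query terms: ['leaf', 'on', 'owl', 'sky', 'sun', 'the']
Document terms: ['lake', 'leaf', 'mat', 'rock', 'run', 'sun']
Common terms: ['leaf', 'sun']
Overlap count = 2

2


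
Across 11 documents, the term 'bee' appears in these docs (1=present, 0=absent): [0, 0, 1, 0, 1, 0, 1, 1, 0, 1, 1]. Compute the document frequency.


Checking each document for 'bee':
Doc 1: absent
Doc 2: absent
Doc 3: present
Doc 4: absent
Doc 5: present
Doc 6: absent
Doc 7: present
Doc 8: present
Doc 9: absent
Doc 10: present
Doc 11: present
df = sum of presences = 0 + 0 + 1 + 0 + 1 + 0 + 1 + 1 + 0 + 1 + 1 = 6

6


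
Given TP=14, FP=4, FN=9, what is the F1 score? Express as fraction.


F1 = 2 * P * R / (P + R)
P = TP/(TP+FP) = 14/18 = 7/9
R = TP/(TP+FN) = 14/23 = 14/23
2 * P * R = 2 * 7/9 * 14/23 = 196/207
P + R = 7/9 + 14/23 = 287/207
F1 = 196/207 / 287/207 = 28/41

28/41


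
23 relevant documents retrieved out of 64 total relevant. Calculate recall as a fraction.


Recall = retrieved_relevant / total_relevant
= 23 / 64
= 23 / (23 + 41)
= 23/64

23/64


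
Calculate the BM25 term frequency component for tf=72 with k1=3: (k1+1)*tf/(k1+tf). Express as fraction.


BM25 TF component = (k1+1)*tf / (k1+tf)
k1 = 3, tf = 72
Numerator = (3+1)*72 = 288
Denominator = 3 + 72 = 75
= 288/75 = 96/25

96/25


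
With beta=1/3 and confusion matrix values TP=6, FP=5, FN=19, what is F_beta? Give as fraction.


P = TP/(TP+FP) = 6/11 = 6/11
R = TP/(TP+FN) = 6/25 = 6/25
beta^2 = 1/3^2 = 1/9
(1 + beta^2) = 10/9
Numerator = (1+beta^2)*P*R = 8/55
Denominator = beta^2*P + R = 2/33 + 6/25 = 248/825
F_beta = 15/31

15/31


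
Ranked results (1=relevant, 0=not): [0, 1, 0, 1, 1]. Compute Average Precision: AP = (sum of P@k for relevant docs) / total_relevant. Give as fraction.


Computing P@k for each relevant position:
Position 1: not relevant
Position 2: relevant, P@2 = 1/2 = 1/2
Position 3: not relevant
Position 4: relevant, P@4 = 2/4 = 1/2
Position 5: relevant, P@5 = 3/5 = 3/5
Sum of P@k = 1/2 + 1/2 + 3/5 = 8/5
AP = 8/5 / 3 = 8/15

8/15


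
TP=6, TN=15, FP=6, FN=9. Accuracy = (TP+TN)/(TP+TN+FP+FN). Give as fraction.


Accuracy = (TP + TN) / (TP + TN + FP + FN)
TP + TN = 6 + 15 = 21
Total = 6 + 15 + 6 + 9 = 36
Accuracy = 21 / 36 = 7/12

7/12


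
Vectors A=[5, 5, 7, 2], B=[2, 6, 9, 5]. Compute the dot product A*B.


Dot product = sum of element-wise products
A[0]*B[0] = 5*2 = 10
A[1]*B[1] = 5*6 = 30
A[2]*B[2] = 7*9 = 63
A[3]*B[3] = 2*5 = 10
Sum = 10 + 30 + 63 + 10 = 113

113


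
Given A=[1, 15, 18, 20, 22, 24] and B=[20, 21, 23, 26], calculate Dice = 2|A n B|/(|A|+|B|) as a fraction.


A intersect B = [20]
|A intersect B| = 1
|A| = 6, |B| = 4
Dice = 2*1 / (6+4)
= 2 / 10 = 1/5

1/5


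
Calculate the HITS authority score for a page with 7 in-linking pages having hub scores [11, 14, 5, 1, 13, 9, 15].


Authority = sum of hub scores of in-linkers
In-link 1: hub score = 11
In-link 2: hub score = 14
In-link 3: hub score = 5
In-link 4: hub score = 1
In-link 5: hub score = 13
In-link 6: hub score = 9
In-link 7: hub score = 15
Authority = 11 + 14 + 5 + 1 + 13 + 9 + 15 = 68

68


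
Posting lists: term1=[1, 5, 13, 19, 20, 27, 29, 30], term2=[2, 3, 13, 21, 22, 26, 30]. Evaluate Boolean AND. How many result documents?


Boolean AND: find intersection of posting lists
term1 docs: [1, 5, 13, 19, 20, 27, 29, 30]
term2 docs: [2, 3, 13, 21, 22, 26, 30]
Intersection: [13, 30]
|intersection| = 2

2


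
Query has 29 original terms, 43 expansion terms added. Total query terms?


Original terms: 29
Expansion terms: 43
Total = 29 + 43 = 72

72


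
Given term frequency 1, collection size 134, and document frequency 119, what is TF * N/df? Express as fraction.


TF * (N/df)
= 1 * (134/119)
= 1 * 134/119
= 134/119

134/119


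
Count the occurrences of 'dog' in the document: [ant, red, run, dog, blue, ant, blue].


Document has 7 words
Scanning for 'dog':
Found at positions: [3]
Count = 1

1


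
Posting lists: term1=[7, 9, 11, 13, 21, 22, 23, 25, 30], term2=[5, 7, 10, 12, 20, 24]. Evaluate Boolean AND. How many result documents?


Boolean AND: find intersection of posting lists
term1 docs: [7, 9, 11, 13, 21, 22, 23, 25, 30]
term2 docs: [5, 7, 10, 12, 20, 24]
Intersection: [7]
|intersection| = 1

1


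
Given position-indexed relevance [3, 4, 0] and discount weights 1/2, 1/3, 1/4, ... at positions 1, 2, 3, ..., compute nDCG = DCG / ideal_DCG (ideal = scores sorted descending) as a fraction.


Position discount weights w_i = 1/(i+1) for i=1..3:
Weights = [1/2, 1/3, 1/4]
Actual relevance: [3, 4, 0]
DCG = 3/2 + 4/3 + 0/4 = 17/6
Ideal relevance (sorted desc): [4, 3, 0]
Ideal DCG = 4/2 + 3/3 + 0/4 = 3
nDCG = DCG / ideal_DCG = 17/6 / 3 = 17/18

17/18


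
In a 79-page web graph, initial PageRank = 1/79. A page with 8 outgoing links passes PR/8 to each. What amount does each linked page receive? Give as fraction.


Initial PR = 1/79 = 1/79
Outlinks = 8
Contribution per link = PR / outlinks
= 1/79 / 8
= 1/632

1/632


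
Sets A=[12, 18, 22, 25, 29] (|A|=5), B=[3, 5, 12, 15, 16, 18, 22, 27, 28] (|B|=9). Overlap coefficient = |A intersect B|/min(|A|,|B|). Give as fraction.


A intersect B = [12, 18, 22]
|A intersect B| = 3
min(|A|, |B|) = min(5, 9) = 5
Overlap = 3 / 5 = 3/5

3/5


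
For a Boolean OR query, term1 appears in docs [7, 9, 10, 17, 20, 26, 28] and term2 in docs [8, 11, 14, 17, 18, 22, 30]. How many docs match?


Boolean OR: find union of posting lists
term1 docs: [7, 9, 10, 17, 20, 26, 28]
term2 docs: [8, 11, 14, 17, 18, 22, 30]
Union: [7, 8, 9, 10, 11, 14, 17, 18, 20, 22, 26, 28, 30]
|union| = 13

13


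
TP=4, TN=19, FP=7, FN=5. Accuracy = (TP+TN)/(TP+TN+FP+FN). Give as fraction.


Accuracy = (TP + TN) / (TP + TN + FP + FN)
TP + TN = 4 + 19 = 23
Total = 4 + 19 + 7 + 5 = 35
Accuracy = 23 / 35 = 23/35

23/35


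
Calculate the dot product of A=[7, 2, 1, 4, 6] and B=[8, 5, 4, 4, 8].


Dot product = sum of element-wise products
A[0]*B[0] = 7*8 = 56
A[1]*B[1] = 2*5 = 10
A[2]*B[2] = 1*4 = 4
A[3]*B[3] = 4*4 = 16
A[4]*B[4] = 6*8 = 48
Sum = 56 + 10 + 4 + 16 + 48 = 134

134


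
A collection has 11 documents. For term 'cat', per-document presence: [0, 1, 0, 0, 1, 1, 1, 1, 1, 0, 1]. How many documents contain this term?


Checking each document for 'cat':
Doc 1: absent
Doc 2: present
Doc 3: absent
Doc 4: absent
Doc 5: present
Doc 6: present
Doc 7: present
Doc 8: present
Doc 9: present
Doc 10: absent
Doc 11: present
df = sum of presences = 0 + 1 + 0 + 0 + 1 + 1 + 1 + 1 + 1 + 0 + 1 = 7

7


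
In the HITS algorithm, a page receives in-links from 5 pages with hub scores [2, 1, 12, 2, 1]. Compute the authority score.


Authority = sum of hub scores of in-linkers
In-link 1: hub score = 2
In-link 2: hub score = 1
In-link 3: hub score = 12
In-link 4: hub score = 2
In-link 5: hub score = 1
Authority = 2 + 1 + 12 + 2 + 1 = 18

18


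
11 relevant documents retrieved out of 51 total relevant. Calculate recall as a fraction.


Recall = retrieved_relevant / total_relevant
= 11 / 51
= 11 / (11 + 40)
= 11/51

11/51


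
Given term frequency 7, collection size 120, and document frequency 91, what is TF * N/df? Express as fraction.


TF * (N/df)
= 7 * (120/91)
= 7 * 120/91
= 120/13

120/13


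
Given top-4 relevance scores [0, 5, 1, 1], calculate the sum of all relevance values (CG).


Cumulative Gain = sum of relevance scores
Position 1: rel=0, running sum=0
Position 2: rel=5, running sum=5
Position 3: rel=1, running sum=6
Position 4: rel=1, running sum=7
CG = 7

7


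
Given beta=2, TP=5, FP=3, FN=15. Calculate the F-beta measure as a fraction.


P = TP/(TP+FP) = 5/8 = 5/8
R = TP/(TP+FN) = 5/20 = 1/4
beta^2 = 2^2 = 4
(1 + beta^2) = 5
Numerator = (1+beta^2)*P*R = 25/32
Denominator = beta^2*P + R = 5/2 + 1/4 = 11/4
F_beta = 25/88

25/88


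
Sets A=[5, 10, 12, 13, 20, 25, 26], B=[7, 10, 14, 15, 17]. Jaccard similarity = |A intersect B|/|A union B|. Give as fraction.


A intersect B = [10]
|A intersect B| = 1
A union B = [5, 7, 10, 12, 13, 14, 15, 17, 20, 25, 26]
|A union B| = 11
Jaccard = 1/11 = 1/11

1/11


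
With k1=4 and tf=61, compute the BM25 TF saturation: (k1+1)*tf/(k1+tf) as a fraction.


BM25 TF component = (k1+1)*tf / (k1+tf)
k1 = 4, tf = 61
Numerator = (4+1)*61 = 305
Denominator = 4 + 61 = 65
= 305/65 = 61/13

61/13


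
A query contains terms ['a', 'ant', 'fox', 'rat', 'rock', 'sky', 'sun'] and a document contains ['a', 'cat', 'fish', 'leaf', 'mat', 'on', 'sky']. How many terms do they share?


Query terms: ['a', 'ant', 'fox', 'rat', 'rock', 'sky', 'sun']
Document terms: ['a', 'cat', 'fish', 'leaf', 'mat', 'on', 'sky']
Common terms: ['a', 'sky']
Overlap count = 2

2


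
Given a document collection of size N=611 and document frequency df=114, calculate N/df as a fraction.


IDF ratio = N / df
= 611 / 114
= 611/114

611/114


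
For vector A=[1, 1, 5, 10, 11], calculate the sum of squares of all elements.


|A|^2 = sum of squared components
A[0]^2 = 1^2 = 1
A[1]^2 = 1^2 = 1
A[2]^2 = 5^2 = 25
A[3]^2 = 10^2 = 100
A[4]^2 = 11^2 = 121
Sum = 1 + 1 + 25 + 100 + 121 = 248

248


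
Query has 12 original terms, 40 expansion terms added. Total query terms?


Original terms: 12
Expansion terms: 40
Total = 12 + 40 = 52

52


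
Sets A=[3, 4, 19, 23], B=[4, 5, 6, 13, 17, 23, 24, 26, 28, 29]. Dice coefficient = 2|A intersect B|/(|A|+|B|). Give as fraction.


A intersect B = [4, 23]
|A intersect B| = 2
|A| = 4, |B| = 10
Dice = 2*2 / (4+10)
= 4 / 14 = 2/7

2/7


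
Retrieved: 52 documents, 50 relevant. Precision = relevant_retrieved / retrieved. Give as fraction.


Precision = relevant_retrieved / total_retrieved
= 50 / 52
= 50 / (50 + 2)
= 25/26

25/26


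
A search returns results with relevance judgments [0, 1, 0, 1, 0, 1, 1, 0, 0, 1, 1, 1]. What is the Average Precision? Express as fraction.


Computing P@k for each relevant position:
Position 1: not relevant
Position 2: relevant, P@2 = 1/2 = 1/2
Position 3: not relevant
Position 4: relevant, P@4 = 2/4 = 1/2
Position 5: not relevant
Position 6: relevant, P@6 = 3/6 = 1/2
Position 7: relevant, P@7 = 4/7 = 4/7
Position 8: not relevant
Position 9: not relevant
Position 10: relevant, P@10 = 5/10 = 1/2
Position 11: relevant, P@11 = 6/11 = 6/11
Position 12: relevant, P@12 = 7/12 = 7/12
Sum of P@k = 1/2 + 1/2 + 1/2 + 4/7 + 1/2 + 6/11 + 7/12 = 3419/924
AP = 3419/924 / 7 = 3419/6468

3419/6468


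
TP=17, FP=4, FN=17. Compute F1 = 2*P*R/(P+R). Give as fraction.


F1 = 2 * P * R / (P + R)
P = TP/(TP+FP) = 17/21 = 17/21
R = TP/(TP+FN) = 17/34 = 1/2
2 * P * R = 2 * 17/21 * 1/2 = 17/21
P + R = 17/21 + 1/2 = 55/42
F1 = 17/21 / 55/42 = 34/55

34/55


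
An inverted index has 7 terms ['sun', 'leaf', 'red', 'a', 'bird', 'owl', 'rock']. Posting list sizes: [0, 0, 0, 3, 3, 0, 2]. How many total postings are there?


Summing posting list sizes:
'sun': 0 postings
'leaf': 0 postings
'red': 0 postings
'a': 3 postings
'bird': 3 postings
'owl': 0 postings
'rock': 2 postings
Total = 0 + 0 + 0 + 3 + 3 + 0 + 2 = 8

8


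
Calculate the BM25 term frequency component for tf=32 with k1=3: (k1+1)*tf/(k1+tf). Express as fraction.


BM25 TF component = (k1+1)*tf / (k1+tf)
k1 = 3, tf = 32
Numerator = (3+1)*32 = 128
Denominator = 3 + 32 = 35
= 128/35 = 128/35

128/35


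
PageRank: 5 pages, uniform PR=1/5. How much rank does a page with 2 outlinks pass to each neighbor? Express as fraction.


Initial PR = 1/5 = 1/5
Outlinks = 2
Contribution per link = PR / outlinks
= 1/5 / 2
= 1/10

1/10


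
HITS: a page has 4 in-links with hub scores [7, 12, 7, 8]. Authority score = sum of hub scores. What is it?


Authority = sum of hub scores of in-linkers
In-link 1: hub score = 7
In-link 2: hub score = 12
In-link 3: hub score = 7
In-link 4: hub score = 8
Authority = 7 + 12 + 7 + 8 = 34

34


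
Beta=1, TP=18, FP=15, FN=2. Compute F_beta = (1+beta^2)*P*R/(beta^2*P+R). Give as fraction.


P = TP/(TP+FP) = 18/33 = 6/11
R = TP/(TP+FN) = 18/20 = 9/10
beta^2 = 1^2 = 1
(1 + beta^2) = 2
Numerator = (1+beta^2)*P*R = 54/55
Denominator = beta^2*P + R = 6/11 + 9/10 = 159/110
F_beta = 36/53

36/53


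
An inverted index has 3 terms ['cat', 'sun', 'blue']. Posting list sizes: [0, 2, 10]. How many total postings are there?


Summing posting list sizes:
'cat': 0 postings
'sun': 2 postings
'blue': 10 postings
Total = 0 + 2 + 10 = 12

12


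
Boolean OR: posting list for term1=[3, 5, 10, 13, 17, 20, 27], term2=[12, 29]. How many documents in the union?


Boolean OR: find union of posting lists
term1 docs: [3, 5, 10, 13, 17, 20, 27]
term2 docs: [12, 29]
Union: [3, 5, 10, 12, 13, 17, 20, 27, 29]
|union| = 9

9


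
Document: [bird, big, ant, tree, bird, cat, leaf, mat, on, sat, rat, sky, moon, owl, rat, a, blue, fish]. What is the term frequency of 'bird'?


Document has 18 words
Scanning for 'bird':
Found at positions: [0, 4]
Count = 2

2


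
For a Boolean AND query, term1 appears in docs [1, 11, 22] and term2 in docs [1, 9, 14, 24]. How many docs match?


Boolean AND: find intersection of posting lists
term1 docs: [1, 11, 22]
term2 docs: [1, 9, 14, 24]
Intersection: [1]
|intersection| = 1

1


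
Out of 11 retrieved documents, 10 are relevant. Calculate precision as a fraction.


Precision = relevant_retrieved / total_retrieved
= 10 / 11
= 10 / (10 + 1)
= 10/11

10/11


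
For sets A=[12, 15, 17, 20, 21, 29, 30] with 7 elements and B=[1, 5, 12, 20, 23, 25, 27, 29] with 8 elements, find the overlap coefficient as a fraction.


A intersect B = [12, 20, 29]
|A intersect B| = 3
min(|A|, |B|) = min(7, 8) = 7
Overlap = 3 / 7 = 3/7

3/7


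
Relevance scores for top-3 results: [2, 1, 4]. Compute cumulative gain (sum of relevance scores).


Cumulative Gain = sum of relevance scores
Position 1: rel=2, running sum=2
Position 2: rel=1, running sum=3
Position 3: rel=4, running sum=7
CG = 7

7


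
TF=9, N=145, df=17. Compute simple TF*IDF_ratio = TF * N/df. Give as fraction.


TF * (N/df)
= 9 * (145/17)
= 9 * 145/17
= 1305/17

1305/17


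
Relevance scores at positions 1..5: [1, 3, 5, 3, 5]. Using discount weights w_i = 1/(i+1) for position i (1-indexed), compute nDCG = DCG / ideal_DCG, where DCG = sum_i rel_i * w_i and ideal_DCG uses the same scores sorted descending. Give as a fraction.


Position discount weights w_i = 1/(i+1) for i=1..5:
Weights = [1/2, 1/3, 1/4, 1/5, 1/6]
Actual relevance: [1, 3, 5, 3, 5]
DCG = 1/2 + 3/3 + 5/4 + 3/5 + 5/6 = 251/60
Ideal relevance (sorted desc): [5, 5, 3, 3, 1]
Ideal DCG = 5/2 + 5/3 + 3/4 + 3/5 + 1/6 = 341/60
nDCG = DCG / ideal_DCG = 251/60 / 341/60 = 251/341

251/341


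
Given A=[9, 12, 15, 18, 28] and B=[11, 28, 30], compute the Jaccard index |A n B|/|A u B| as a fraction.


A intersect B = [28]
|A intersect B| = 1
A union B = [9, 11, 12, 15, 18, 28, 30]
|A union B| = 7
Jaccard = 1/7 = 1/7

1/7


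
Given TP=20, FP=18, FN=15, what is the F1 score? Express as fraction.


F1 = 2 * P * R / (P + R)
P = TP/(TP+FP) = 20/38 = 10/19
R = TP/(TP+FN) = 20/35 = 4/7
2 * P * R = 2 * 10/19 * 4/7 = 80/133
P + R = 10/19 + 4/7 = 146/133
F1 = 80/133 / 146/133 = 40/73

40/73


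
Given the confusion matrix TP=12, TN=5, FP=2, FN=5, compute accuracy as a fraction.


Accuracy = (TP + TN) / (TP + TN + FP + FN)
TP + TN = 12 + 5 = 17
Total = 12 + 5 + 2 + 5 = 24
Accuracy = 17 / 24 = 17/24

17/24


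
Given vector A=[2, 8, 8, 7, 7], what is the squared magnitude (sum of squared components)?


|A|^2 = sum of squared components
A[0]^2 = 2^2 = 4
A[1]^2 = 8^2 = 64
A[2]^2 = 8^2 = 64
A[3]^2 = 7^2 = 49
A[4]^2 = 7^2 = 49
Sum = 4 + 64 + 64 + 49 + 49 = 230

230


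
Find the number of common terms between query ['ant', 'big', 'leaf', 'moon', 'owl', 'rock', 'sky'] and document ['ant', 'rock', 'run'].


Query terms: ['ant', 'big', 'leaf', 'moon', 'owl', 'rock', 'sky']
Document terms: ['ant', 'rock', 'run']
Common terms: ['ant', 'rock']
Overlap count = 2

2


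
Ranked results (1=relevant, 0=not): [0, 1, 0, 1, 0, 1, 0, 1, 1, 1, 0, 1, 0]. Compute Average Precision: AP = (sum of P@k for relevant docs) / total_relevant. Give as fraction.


Computing P@k for each relevant position:
Position 1: not relevant
Position 2: relevant, P@2 = 1/2 = 1/2
Position 3: not relevant
Position 4: relevant, P@4 = 2/4 = 1/2
Position 5: not relevant
Position 6: relevant, P@6 = 3/6 = 1/2
Position 7: not relevant
Position 8: relevant, P@8 = 4/8 = 1/2
Position 9: relevant, P@9 = 5/9 = 5/9
Position 10: relevant, P@10 = 6/10 = 3/5
Position 11: not relevant
Position 12: relevant, P@12 = 7/12 = 7/12
Position 13: not relevant
Sum of P@k = 1/2 + 1/2 + 1/2 + 1/2 + 5/9 + 3/5 + 7/12 = 673/180
AP = 673/180 / 7 = 673/1260

673/1260


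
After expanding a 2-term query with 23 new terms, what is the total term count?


Original terms: 2
Expansion terms: 23
Total = 2 + 23 = 25

25


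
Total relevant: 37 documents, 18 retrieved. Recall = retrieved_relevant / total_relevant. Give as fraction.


Recall = retrieved_relevant / total_relevant
= 18 / 37
= 18 / (18 + 19)
= 18/37

18/37


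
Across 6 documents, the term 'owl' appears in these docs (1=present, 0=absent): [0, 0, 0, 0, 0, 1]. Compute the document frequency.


Checking each document for 'owl':
Doc 1: absent
Doc 2: absent
Doc 3: absent
Doc 4: absent
Doc 5: absent
Doc 6: present
df = sum of presences = 0 + 0 + 0 + 0 + 0 + 1 = 1

1


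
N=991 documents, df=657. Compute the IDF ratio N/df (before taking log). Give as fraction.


IDF ratio = N / df
= 991 / 657
= 991/657

991/657


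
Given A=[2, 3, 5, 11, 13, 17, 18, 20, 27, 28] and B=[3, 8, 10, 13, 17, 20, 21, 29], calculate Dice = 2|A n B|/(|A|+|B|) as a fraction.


A intersect B = [3, 13, 17, 20]
|A intersect B| = 4
|A| = 10, |B| = 8
Dice = 2*4 / (10+8)
= 8 / 18 = 4/9

4/9


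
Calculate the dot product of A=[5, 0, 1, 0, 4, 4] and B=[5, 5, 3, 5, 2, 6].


Dot product = sum of element-wise products
A[0]*B[0] = 5*5 = 25
A[1]*B[1] = 0*5 = 0
A[2]*B[2] = 1*3 = 3
A[3]*B[3] = 0*5 = 0
A[4]*B[4] = 4*2 = 8
A[5]*B[5] = 4*6 = 24
Sum = 25 + 0 + 3 + 0 + 8 + 24 = 60

60


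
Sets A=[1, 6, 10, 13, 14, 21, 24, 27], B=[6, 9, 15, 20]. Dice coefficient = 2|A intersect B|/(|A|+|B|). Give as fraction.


A intersect B = [6]
|A intersect B| = 1
|A| = 8, |B| = 4
Dice = 2*1 / (8+4)
= 2 / 12 = 1/6

1/6


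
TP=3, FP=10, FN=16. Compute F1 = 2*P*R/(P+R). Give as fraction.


F1 = 2 * P * R / (P + R)
P = TP/(TP+FP) = 3/13 = 3/13
R = TP/(TP+FN) = 3/19 = 3/19
2 * P * R = 2 * 3/13 * 3/19 = 18/247
P + R = 3/13 + 3/19 = 96/247
F1 = 18/247 / 96/247 = 3/16

3/16


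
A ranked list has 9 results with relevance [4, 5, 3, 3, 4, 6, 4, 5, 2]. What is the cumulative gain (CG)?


Cumulative Gain = sum of relevance scores
Position 1: rel=4, running sum=4
Position 2: rel=5, running sum=9
Position 3: rel=3, running sum=12
Position 4: rel=3, running sum=15
Position 5: rel=4, running sum=19
Position 6: rel=6, running sum=25
Position 7: rel=4, running sum=29
Position 8: rel=5, running sum=34
Position 9: rel=2, running sum=36
CG = 36

36
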